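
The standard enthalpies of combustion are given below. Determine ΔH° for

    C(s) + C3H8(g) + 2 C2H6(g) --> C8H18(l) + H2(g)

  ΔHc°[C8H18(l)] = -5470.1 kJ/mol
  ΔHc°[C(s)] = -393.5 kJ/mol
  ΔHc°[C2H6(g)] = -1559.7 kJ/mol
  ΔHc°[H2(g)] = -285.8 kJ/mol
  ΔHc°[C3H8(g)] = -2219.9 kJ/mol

ΔH° = 23.1 kJ/mol

Using ΔH = Σ nΔHc°(reactants) − Σ nΔHc°(products):
= [1·(-393.5) + 1·(-2219.9) + 2·(-1559.7)] − [1·(-5470.1) + 1·(-285.8)]
= 23.1 kJ/mol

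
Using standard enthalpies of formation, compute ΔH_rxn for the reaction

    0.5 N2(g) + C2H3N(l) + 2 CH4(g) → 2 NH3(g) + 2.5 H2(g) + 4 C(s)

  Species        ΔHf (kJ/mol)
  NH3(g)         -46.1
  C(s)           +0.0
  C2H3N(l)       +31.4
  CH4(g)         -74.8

ΔH_rxn = 26.0 kJ/mol

Products: 2·(-46.1) + 5/2·(+0.0) + 4·(+0.0) = -92.2
Reactants: 1/2·(+0.0) + 1·(+31.4) + 2·(-74.8) = -118.2
ΔH_rxn = (-92.2) − (-118.2) = 26.0 kJ/mol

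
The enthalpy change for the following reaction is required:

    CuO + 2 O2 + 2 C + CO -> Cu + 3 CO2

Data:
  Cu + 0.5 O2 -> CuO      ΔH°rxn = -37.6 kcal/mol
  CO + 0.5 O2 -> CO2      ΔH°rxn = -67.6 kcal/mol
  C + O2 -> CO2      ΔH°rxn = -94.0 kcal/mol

ΔH°rxn = -218.0 kcal/mol

equation 1 reversed: +37.6 kcal/mol
equation 2 as written: -67.6 kcal/mol
equation 3 × 2: (2)·(-94.0) = -188.0 kcal/mol
ΔH°rxn = (+37.6) + (-67.6) + (-188.0) = -218.0 kcal/mol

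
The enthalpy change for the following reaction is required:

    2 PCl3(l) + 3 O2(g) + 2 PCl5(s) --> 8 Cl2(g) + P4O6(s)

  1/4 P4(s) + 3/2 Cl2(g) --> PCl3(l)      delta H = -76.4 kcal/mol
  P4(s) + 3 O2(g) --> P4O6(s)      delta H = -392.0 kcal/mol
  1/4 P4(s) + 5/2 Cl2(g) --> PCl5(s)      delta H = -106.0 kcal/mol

equation 1 reversed and × 2: (-2)·(-76.4) = +152.8 kcal/mol
equation 2 as written: -392.0 kcal/mol
equation 3 reversed and × 2: (-2)·(-106.0) = +212.0 kcal/mol
Since enthalpy is a state function, delta H = (-2)·(-76.4) + (1)·(-392.0) + (-2)·(-106.0) = -27.2 kcal/mol

delta H = -27.2 kcal/mol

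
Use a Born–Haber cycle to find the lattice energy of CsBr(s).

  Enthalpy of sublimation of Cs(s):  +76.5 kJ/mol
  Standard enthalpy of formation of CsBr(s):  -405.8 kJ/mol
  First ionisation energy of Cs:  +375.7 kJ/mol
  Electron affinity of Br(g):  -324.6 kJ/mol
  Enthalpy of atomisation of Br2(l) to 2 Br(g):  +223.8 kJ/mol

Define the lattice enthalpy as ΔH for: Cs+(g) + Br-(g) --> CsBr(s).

ΔHf° = 1·ΔHsub + 1·(ΣIE) + 1/2·D(Br2) + 1·EA + U
-405.8 = 1·(+76.5) + 1·(+375.7) + 1/2·(+223.8) + 1·(-324.6) + U
U = -405.8 − (+239.5) = -645.3 kJ/mol

U = -645.3 kJ/mol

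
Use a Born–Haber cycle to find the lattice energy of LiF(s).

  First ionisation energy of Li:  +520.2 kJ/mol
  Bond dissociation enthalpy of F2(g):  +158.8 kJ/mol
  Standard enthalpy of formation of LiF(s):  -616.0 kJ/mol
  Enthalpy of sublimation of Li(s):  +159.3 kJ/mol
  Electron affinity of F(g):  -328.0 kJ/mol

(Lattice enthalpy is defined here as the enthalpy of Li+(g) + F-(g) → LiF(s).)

U = -1046.9 kJ/mol

ΔHf° = 1·ΔHsub + 1·(ΣIE) + 1/2·D(F2) + 1·EA + U
-616.0 = 1·(+159.3) + 1·(+520.2) + 1/2·(+158.8) + 1·(-328.0) + U
U = -616.0 − (+430.9) = -1046.9 kJ/mol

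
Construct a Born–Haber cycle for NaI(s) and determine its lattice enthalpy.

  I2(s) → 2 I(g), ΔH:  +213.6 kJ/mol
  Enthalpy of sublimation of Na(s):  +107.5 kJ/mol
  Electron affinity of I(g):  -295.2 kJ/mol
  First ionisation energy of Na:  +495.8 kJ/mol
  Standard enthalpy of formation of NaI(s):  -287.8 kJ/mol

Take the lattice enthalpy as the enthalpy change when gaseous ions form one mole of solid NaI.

ΔHf° = 1·ΔHsub + 1·(ΣIE) + 1/2·D(I2) + 1·EA + U
-287.8 = 1·(+107.5) + 1·(+495.8) + 1/2·(+213.6) + 1·(-295.2) + U
U = -287.8 − (+414.9) = -702.7 kJ/mol

U = -702.7 kJ/mol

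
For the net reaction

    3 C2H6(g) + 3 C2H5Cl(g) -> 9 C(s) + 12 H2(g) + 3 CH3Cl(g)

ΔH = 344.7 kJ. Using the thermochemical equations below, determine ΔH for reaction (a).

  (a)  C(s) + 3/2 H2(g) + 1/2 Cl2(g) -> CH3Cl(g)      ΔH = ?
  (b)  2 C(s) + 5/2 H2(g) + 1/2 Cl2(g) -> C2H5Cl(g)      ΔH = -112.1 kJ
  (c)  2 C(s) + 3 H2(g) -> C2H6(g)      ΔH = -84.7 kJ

(a) × 3: contributes 3·x
(b) reversed and × 3: (-3)·(-112.1) = +336.3 kJ
(c) reversed and × 3: (-3)·(-84.7) = +254.1 kJ
+344.7 = (+336.3) + (+254.1) + 3·x
x = (+344.7 − (+590.4)) / (3) = -81.9 kJ

ΔH = -81.9 kJ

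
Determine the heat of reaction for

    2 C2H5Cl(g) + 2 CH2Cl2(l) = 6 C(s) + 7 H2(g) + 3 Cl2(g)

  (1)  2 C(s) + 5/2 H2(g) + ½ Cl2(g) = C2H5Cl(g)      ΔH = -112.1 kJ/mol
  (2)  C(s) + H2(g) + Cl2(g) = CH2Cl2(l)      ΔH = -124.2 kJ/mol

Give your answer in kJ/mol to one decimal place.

ΔH = 472.6 kJ/mol

(1) reversed and × 2 (reverse to put C2H5Cl(g) on the reactant side; scale by 2 for the 2 C2H5Cl(g)): (-2)·(-112.1) = +224.2 kJ/mol
(2) reversed and × 2 (reverse to put CH2Cl2(l) on the reactant side; ×2 to match 2 CH2Cl2(l) in the target): (-2)·(-124.2) = +248.4 kJ/mol
Summing the manipulated equations, ΔH = (+224.2) + (+248.4) = 472.6 kJ/mol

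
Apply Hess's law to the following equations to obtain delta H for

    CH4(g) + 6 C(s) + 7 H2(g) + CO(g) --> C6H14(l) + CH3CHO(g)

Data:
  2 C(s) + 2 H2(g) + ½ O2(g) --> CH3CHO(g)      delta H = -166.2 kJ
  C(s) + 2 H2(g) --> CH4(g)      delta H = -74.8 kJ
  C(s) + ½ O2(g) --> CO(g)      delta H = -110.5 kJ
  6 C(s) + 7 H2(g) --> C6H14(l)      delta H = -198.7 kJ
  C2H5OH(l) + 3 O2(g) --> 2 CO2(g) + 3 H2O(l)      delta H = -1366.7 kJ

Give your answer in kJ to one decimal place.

equation 1 as written (CH3CHO(g) already on the product side): -166.2 kJ
equation 2 reversed (reverse to put CH4(g) on the reactant side): +74.8 kJ
equation 3 reversed (reverse to put CO(g) on the reactant side): +110.5 kJ
equation 4 as written (C6H14(l) already on the product side): -198.7 kJ
equation 5: not needed (CO2(g) appears nowhere else).
Summing the manipulated equations, delta H = (1)·(-166.2) + (-1)·(-74.8) + (-1)·(-110.5) + (1)·(-198.7) = -179.6 kJ

delta H = -179.6 kJ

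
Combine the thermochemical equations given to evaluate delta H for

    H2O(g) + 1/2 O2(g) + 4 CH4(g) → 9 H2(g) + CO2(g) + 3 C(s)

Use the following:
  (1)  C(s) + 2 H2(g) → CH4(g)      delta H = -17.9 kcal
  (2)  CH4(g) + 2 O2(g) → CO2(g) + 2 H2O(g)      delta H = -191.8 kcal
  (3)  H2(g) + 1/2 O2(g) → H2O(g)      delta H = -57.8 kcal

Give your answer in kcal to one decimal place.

(1) reversed and × 3 (C(s) must end up as a product; scale by 3 for the 3 C(s)): (-3)·(-17.9) = +53.7 kcal
(2) as written (CO2(g) already on the product side): -191.8 kcal
(3) reversed and × 3: (-3)·(-57.8) = +173.4 kcal
delta H = (+53.7) + (-191.8) + (+173.4) = 35.3 kcal

delta H = 35.3 kcal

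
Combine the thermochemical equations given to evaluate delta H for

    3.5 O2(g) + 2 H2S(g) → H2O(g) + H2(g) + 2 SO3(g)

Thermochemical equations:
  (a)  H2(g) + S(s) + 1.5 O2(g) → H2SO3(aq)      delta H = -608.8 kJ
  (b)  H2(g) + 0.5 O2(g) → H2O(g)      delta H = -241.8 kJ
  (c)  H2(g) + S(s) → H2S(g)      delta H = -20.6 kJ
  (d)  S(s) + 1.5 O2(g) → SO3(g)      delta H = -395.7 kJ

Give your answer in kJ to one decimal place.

delta H = -992.0 kJ

(a): not needed (H2SO3(aq) appears nowhere else).
(b) as written (H2O(g) already on the product side): -241.8 kJ
(c) reversed and × 2 (reverse to put H2S(g) on the reactant side; scale by 2 for the 2 H2S(g)): (-2)·(-20.6) = +41.2 kJ
(d) × 2 (×2 to match 2 SO3(g) in the target): (2)·(-395.7) = -791.4 kJ
delta H = (-241.8) + (+41.2) + (-791.4) = -992.0 kJ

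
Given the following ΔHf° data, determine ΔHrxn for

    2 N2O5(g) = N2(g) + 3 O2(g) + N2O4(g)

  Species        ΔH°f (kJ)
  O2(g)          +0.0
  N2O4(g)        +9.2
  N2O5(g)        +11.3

ΔHrxn = -13.4 kJ

ΔH°rxn = Σ nΔHf°(products) − Σ nΔHf°(reactants).
Products: 1·(+0.0) + 3·(+0.0) + 1·(+9.2) = +9.2
Reactants: 2·(+11.3) = +22.6
ΔHrxn = (+9.2) − (+22.6) = -13.4 kJ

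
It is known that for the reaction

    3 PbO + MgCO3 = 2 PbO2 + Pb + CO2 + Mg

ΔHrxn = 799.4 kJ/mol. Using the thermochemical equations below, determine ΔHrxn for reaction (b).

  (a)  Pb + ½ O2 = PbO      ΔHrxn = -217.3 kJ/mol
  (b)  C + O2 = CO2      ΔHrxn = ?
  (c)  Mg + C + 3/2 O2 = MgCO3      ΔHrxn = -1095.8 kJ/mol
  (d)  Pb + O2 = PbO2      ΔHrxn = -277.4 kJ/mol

(a) reversed and × 3: (-3)·(-217.3) = +651.9 kJ/mol
(b) as written: contributes x
(c) reversed: +1095.8 kJ/mol
(d) × 2: (2)·(-277.4) = -554.8 kJ/mol
+799.4 = (+651.9) + (+1095.8) + (-554.8) + x
x = (+799.4 − (+1192.9)) / (1) = -393.5 kJ/mol

ΔHrxn = -393.5 kJ/mol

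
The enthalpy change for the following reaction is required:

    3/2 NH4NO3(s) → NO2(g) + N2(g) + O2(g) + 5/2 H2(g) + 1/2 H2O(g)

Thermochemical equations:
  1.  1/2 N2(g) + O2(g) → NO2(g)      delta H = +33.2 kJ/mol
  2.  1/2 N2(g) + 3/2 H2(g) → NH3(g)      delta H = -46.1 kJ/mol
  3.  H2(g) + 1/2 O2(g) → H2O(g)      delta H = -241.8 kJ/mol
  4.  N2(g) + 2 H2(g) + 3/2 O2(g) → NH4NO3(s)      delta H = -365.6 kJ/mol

eq. 1 as written (NO2(g) already on the product side): +33.2 kJ/mol
eq. 2: not needed (NH3(g) appears nowhere else).
eq. 3 × 1/2 (scale by 1/2 for the 1/2 H2O(g)): (1/2)·(-241.8) = -120.9 kJ/mol
eq. 4 reversed and × 3/2 (reverse to put NH4NO3(s) on the reactant side; scale by 3/2 for the 3/2 NH4NO3(s)): (-3/2)·(-365.6) = +548.4 kJ/mol
Combining the equations, delta H = (1)·(+33.2) + (1/2)·(-241.8) + (-3/2)·(-365.6) = 460.7 kJ/mol

delta H = 460.7 kJ/mol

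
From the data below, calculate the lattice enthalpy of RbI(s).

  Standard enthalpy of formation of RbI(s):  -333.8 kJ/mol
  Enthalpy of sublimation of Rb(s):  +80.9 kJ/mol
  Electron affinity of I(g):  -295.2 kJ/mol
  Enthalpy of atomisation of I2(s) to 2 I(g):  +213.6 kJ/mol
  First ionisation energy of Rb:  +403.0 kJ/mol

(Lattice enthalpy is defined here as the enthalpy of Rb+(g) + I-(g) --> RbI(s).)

ΔHf° = 1·ΔHsub + 1·(ΣIE) + 1/2·D(I2) + 1·EA + U
-333.8 = 1·(+80.9) + 1·(+403.0) + 1/2·(+213.6) + 1·(-295.2) + U
U = -333.8 − (+295.5) = -629.3 kJ/mol

U = -629.3 kJ/mol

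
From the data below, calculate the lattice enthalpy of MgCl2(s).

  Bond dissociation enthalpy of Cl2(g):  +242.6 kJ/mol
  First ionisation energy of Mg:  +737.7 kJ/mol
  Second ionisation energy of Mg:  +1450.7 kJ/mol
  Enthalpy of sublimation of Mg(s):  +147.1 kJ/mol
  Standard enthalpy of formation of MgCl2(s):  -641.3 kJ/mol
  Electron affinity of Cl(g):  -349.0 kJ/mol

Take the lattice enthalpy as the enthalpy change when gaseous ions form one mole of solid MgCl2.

ΔHf° = 1·ΔHsub + 1·(ΣIE) + 1·D(Cl2) + 2·EA + U
-641.3 = 1·(+147.1) + 1·(+2188.4) + 1·(+242.6) + 2·(-349.0) + U
U = -641.3 − (+1880.1) = -2521.4 kJ/mol

U = -2521.4 kJ/mol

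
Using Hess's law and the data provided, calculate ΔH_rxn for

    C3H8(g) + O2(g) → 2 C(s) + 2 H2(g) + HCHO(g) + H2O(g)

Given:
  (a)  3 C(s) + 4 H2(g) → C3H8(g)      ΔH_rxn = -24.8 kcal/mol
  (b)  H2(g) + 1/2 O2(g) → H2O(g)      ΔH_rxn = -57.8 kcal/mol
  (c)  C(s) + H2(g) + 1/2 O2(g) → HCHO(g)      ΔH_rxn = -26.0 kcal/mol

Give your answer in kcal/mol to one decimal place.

(a) reversed: +24.8 kcal/mol
(b) as written: -57.8 kcal/mol
(c) as written: -26.0 kcal/mol
ΔH_rxn = (-1)·(-24.8) + (1)·(-57.8) + (1)·(-26.0) = -59.0 kcal/mol

ΔH_rxn = -59.0 kcal/mol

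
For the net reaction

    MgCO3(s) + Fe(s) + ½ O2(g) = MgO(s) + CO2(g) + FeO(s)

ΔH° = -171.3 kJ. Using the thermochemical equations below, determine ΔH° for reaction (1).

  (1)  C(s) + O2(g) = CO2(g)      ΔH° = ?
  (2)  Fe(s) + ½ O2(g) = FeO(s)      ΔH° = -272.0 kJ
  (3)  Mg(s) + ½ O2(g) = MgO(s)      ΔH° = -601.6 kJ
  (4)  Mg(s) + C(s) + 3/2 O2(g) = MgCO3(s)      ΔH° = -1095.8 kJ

(1) as written (CO2(g) already on the product side): contributes x
(2) as written (FeO(s) already on the product side): -272.0 kJ
(3) as written (MgO(s) already on the product side): -601.6 kJ
(4) reversed (reverse to put MgCO3(s) on the reactant side): +1095.8 kJ
-171.3 = (-272.0) + (-601.6) + (+1095.8) + x
x = (-171.3 − (+222.2)) / (1) = -393.5 kJ

ΔH° = -393.5 kJ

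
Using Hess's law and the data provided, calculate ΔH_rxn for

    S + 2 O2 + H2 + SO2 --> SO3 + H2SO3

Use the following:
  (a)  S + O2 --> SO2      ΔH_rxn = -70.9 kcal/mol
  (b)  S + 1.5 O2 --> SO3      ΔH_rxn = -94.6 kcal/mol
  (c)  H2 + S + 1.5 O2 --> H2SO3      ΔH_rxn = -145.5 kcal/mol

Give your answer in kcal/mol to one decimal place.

ΔH_rxn = -169.2 kcal/mol

(a) reversed: +70.9 kcal/mol
(b) as written: -94.6 kcal/mol
(c) as written: -145.5 kcal/mol
Combining the equations, ΔH_rxn = (-1)·(-70.9) + (1)·(-94.6) + (1)·(-145.5) = -169.2 kcal/mol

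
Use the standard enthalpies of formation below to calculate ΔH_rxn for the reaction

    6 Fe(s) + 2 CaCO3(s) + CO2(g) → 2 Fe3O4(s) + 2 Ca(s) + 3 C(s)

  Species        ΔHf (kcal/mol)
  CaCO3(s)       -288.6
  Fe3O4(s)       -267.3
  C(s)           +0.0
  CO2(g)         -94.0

ΔH°rxn = Σ nΔHf°(products) − Σ nΔHf°(reactants).
Products: 2·(-267.3) + 2·(+0.0) + 3·(+0.0) = -534.6
Reactants: 6·(+0.0) + 2·(-288.6) + 1·(-94.0) = -671.2
ΔH_rxn = (-534.6) − (-671.2) = 136.6 kcal/mol

ΔH_rxn = 136.6 kcal/mol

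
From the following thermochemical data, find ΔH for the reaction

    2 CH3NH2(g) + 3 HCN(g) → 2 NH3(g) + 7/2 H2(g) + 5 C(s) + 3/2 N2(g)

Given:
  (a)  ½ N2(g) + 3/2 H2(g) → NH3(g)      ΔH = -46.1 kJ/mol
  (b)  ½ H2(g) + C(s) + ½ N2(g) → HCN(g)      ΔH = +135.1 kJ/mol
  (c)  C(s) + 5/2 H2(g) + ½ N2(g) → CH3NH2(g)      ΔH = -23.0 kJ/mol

(a) × 2: (2)·(-46.1) = -92.2 kJ/mol
(b) reversed and × 3: (-3)·(+135.1) = -405.3 kJ/mol
(c) reversed and × 2: (-2)·(-23.0) = +46.0 kJ/mol
ΔH = (2)·(-46.1) + (-3)·(+135.1) + (-2)·(-23.0) = -451.5 kJ/mol

ΔH = -451.5 kJ/mol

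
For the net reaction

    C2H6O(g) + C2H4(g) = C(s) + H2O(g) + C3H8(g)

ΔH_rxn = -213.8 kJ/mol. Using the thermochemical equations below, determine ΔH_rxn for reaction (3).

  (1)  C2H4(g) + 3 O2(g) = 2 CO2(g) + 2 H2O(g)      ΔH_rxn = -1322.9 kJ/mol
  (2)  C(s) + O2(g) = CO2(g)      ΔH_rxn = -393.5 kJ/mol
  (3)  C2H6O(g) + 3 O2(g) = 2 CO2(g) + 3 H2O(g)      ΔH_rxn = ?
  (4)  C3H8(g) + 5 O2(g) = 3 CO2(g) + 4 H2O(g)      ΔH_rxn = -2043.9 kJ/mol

(1) as written (C2H4(g) already on the reactant side): -1322.9 kJ/mol
(2) reversed (reverse to put C(s) on the product side): +393.5 kJ/mol
(3) as written (C2H6O(g) already on the reactant side): contributes x
(4) reversed (reverse to put C3H8(g) on the product side): +2043.9 kJ/mol
-213.8 = (-1322.9) + (+393.5) + (+2043.9) + x
x = (-213.8 − (+1114.5)) / (1) = -1328.3 kJ/mol

ΔH_rxn = -1328.3 kJ/mol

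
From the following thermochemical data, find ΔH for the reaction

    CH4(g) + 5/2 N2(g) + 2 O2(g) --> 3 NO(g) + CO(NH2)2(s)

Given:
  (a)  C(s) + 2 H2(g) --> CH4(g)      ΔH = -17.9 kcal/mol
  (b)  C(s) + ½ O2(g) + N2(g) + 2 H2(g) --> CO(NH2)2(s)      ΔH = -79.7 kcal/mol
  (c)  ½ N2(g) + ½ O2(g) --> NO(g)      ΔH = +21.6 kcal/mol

(a) reversed (reverse to put CH4(g) on the reactant side): +17.9 kcal/mol
(b) as written (CO(NH2)2(s) already on the product side): -79.7 kcal/mol
(c) × 3 (×3 to match 3 NO(g) in the target): (3)·(+21.6) = +64.8 kcal/mol
Combining the equations, ΔH = (-1)·(-17.9) + (1)·(-79.7) + (3)·(+21.6) = 3.0 kcal/mol

ΔH = 3.0 kcal/mol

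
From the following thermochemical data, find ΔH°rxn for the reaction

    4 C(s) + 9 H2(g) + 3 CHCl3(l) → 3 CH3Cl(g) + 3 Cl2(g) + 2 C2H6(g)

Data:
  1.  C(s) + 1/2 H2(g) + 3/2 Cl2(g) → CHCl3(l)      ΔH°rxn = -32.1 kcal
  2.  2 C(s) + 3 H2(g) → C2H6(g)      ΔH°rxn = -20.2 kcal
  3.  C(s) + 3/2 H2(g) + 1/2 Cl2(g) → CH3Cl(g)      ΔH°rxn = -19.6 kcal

ΔH°rxn = -2.9 kcal

eq. 1 reversed and × 3: (-3)·(-32.1) = +96.3 kcal
eq. 2 × 2: (2)·(-20.2) = -40.4 kcal
eq. 3 × 3: (3)·(-19.6) = -58.8 kcal
ΔH°rxn = (+96.3) + (-40.4) + (-58.8) = -2.9 kcal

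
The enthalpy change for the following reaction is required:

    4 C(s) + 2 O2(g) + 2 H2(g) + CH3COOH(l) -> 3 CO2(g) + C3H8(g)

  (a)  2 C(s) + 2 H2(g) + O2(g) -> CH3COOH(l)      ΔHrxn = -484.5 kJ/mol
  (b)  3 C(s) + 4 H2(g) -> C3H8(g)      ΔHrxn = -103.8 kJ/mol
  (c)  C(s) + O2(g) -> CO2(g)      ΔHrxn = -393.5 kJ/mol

ΔHrxn = -799.8 kJ/mol

(a) reversed (CH3COOH(l) must end up as a reactant): +484.5 kJ/mol
(b) as written (C3H8(g) already on the product side): -103.8 kJ/mol
(c) × 3 (×3 to match 3 CO2(g) in the target): (3)·(-393.5) = -1180.5 kJ/mol
By Hess's law, ΔHrxn = (+484.5) + (-103.8) + (-1180.5) = -799.8 kJ/mol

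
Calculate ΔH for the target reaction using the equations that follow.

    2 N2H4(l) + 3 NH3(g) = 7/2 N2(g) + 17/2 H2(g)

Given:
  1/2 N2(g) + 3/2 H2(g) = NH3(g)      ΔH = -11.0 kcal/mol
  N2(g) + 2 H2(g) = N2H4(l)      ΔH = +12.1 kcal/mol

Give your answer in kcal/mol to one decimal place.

ΔH = 8.8 kcal/mol

equation 1 reversed and × 3: (-3)·(-11.0) = +33.0 kcal/mol
equation 2 reversed and × 2: (-2)·(+12.1) = -24.2 kcal/mol
ΔH = (-3)·(-11.0) + (-2)·(+12.1) = 8.8 kcal/mol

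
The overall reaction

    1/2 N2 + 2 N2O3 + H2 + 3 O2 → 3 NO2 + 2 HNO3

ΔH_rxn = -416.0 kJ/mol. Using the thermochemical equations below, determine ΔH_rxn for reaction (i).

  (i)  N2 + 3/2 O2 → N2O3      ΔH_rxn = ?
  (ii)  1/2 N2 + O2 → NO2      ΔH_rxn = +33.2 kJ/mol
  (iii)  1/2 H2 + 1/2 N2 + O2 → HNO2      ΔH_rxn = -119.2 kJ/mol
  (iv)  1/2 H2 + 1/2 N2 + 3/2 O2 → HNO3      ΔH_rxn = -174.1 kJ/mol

(i) reversed and × 2: contributes −2·x
(ii) × 3: (3)·(+33.2) = +99.6 kJ/mol
(iii): not needed.
(iv) × 2: (2)·(-174.1) = -348.2 kJ/mol
-416.0 = (+99.6) + (-348.2) − 2·x
x = (-416.0 − (-248.6)) / (-2) = 83.7 kJ/mol

ΔH_rxn = 83.7 kJ/mol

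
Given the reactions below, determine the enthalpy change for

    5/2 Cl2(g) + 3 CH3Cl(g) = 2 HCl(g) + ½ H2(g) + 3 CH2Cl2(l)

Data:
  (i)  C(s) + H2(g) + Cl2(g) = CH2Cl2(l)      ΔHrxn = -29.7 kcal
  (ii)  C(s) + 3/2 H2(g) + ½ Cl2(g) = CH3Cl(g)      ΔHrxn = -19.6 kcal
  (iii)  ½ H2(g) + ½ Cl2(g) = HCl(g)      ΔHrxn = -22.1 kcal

(i) × 3: (3)·(-29.7) = -89.1 kcal
(ii) reversed and × 3: (-3)·(-19.6) = +58.8 kcal
(iii) × 2: (2)·(-22.1) = -44.2 kcal
ΔHrxn = (3)·(-29.7) + (-3)·(-19.6) + (2)·(-22.1) = -74.5 kcal

ΔHrxn = -74.5 kcal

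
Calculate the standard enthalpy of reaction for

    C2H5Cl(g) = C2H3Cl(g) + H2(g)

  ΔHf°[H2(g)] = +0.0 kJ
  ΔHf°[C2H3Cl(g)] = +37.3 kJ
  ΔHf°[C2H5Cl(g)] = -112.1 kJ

ΔH°rxn = 149.4 kJ

ΔH°rxn = Σ nΔHf°(products) − Σ nΔHf°(reactants).
Products: 1·(+37.3) + 1·(+0.0) = +37.3
Reactants: 1·(-112.1) = -112.1
ΔH°rxn = (+37.3) − (-112.1) = 149.4 kJ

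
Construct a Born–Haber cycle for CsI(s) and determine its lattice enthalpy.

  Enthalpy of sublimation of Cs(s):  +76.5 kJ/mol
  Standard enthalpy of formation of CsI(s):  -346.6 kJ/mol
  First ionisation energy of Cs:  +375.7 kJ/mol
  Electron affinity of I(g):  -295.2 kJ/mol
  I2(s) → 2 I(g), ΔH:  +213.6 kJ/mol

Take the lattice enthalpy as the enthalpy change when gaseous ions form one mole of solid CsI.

ΔHf° = 1·ΔHsub + 1·(ΣIE) + 1/2·D(I2) + 1·EA + U
-346.6 = 1·(+76.5) + 1·(+375.7) + 1/2·(+213.6) + 1·(-295.2) + U
U = -346.6 − (+263.8) = -610.4 kJ/mol

U = -610.4 kJ/mol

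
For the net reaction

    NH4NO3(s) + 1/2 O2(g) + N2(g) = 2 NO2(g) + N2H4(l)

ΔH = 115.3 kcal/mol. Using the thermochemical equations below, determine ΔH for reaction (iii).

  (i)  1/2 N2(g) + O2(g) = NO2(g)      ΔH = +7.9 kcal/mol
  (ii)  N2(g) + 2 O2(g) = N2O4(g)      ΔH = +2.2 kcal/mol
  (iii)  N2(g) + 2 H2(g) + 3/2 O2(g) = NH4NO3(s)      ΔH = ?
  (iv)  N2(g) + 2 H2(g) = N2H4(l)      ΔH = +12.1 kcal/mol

(i) × 2 (×2 to match 2 NO2(g) in the target): (2)·(+7.9) = +15.8 kcal/mol
(ii): not needed (N2O4(g) appears nowhere else).
(iii) reversed (NH4NO3(s) must end up as a reactant): contributes −x
(iv) as written (N2H4(l) already on the product side): +12.1 kcal/mol
+115.3 = (+15.8) + (+12.1) − x
x = (+115.3 − (+27.9)) / (-1) = -87.4 kcal/mol

ΔH = -87.4 kcal/mol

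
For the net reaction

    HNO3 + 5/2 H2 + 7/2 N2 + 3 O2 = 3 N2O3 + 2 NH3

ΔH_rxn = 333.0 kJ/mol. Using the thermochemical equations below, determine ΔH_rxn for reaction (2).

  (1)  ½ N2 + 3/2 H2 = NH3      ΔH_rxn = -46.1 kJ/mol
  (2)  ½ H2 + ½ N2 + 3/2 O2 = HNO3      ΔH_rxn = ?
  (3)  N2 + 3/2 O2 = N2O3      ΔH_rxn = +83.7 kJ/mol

ΔH_rxn = -174.1 kJ/mol

(1) × 2 (scale by 2 for the 2 NH3): (2)·(-46.1) = -92.2 kJ/mol
(2) reversed (reverse to put HNO3 on the reactant side): contributes −x
(3) × 3 (×3 to match 3 N2O3 in the target): (3)·(+83.7) = +251.1 kJ/mol
+333.0 = (-92.2) + (+251.1) − x
x = (+333.0 − (+158.9)) / (-1) = -174.1 kJ/mol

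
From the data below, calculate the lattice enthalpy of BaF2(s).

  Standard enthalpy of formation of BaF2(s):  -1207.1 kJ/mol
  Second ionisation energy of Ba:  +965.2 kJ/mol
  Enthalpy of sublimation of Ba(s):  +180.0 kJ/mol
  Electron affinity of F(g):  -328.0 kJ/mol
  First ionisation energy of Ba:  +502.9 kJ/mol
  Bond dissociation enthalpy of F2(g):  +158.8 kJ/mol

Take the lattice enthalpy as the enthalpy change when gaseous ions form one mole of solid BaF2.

U = -2358.0 kJ/mol

ΔHf° = 1·ΔHsub + 1·(ΣIE) + 1·D(F2) + 2·EA + U
-1207.1 = 1·(+180.0) + 1·(+1468.1) + 1·(+158.8) + 2·(-328.0) + U
U = -1207.1 − (+1150.9) = -2358.0 kJ/mol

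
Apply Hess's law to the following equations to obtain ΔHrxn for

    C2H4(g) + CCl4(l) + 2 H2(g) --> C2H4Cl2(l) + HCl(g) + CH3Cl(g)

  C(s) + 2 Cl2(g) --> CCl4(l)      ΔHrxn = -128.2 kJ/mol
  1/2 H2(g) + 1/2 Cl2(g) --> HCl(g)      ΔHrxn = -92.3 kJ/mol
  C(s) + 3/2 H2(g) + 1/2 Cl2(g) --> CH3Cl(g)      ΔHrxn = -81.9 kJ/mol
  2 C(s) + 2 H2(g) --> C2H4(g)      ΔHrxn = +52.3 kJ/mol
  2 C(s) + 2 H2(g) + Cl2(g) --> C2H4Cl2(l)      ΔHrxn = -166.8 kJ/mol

ΔHrxn = -265.1 kJ/mol

equation 1 reversed: +128.2 kJ/mol
equation 2 as written: -92.3 kJ/mol
equation 3 as written: -81.9 kJ/mol
equation 4 reversed: -52.3 kJ/mol
equation 5 as written: -166.8 kJ/mol
Combining the equations, ΔHrxn = (+128.2) + (-92.3) + (-81.9) + (-52.3) + (-166.8) = -265.1 kJ/mol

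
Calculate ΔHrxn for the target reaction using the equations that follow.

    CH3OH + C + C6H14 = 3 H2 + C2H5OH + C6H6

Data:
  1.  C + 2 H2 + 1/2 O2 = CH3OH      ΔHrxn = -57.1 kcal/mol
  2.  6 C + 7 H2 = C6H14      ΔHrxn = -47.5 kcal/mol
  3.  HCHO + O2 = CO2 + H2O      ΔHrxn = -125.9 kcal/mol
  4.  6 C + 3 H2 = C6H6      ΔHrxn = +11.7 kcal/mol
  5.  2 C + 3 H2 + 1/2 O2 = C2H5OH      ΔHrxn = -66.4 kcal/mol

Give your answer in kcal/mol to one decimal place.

ΔHrxn = 49.9 kcal/mol

eq. 1 reversed: +57.1 kcal/mol
eq. 2 reversed: +47.5 kcal/mol
eq. 3: not needed.
eq. 4 as written: +11.7 kcal/mol
eq. 5 as written: -66.4 kcal/mol
By Hess's law, ΔHrxn = (+57.1) + (+47.5) + (+11.7) + (-66.4) = 49.9 kcal/mol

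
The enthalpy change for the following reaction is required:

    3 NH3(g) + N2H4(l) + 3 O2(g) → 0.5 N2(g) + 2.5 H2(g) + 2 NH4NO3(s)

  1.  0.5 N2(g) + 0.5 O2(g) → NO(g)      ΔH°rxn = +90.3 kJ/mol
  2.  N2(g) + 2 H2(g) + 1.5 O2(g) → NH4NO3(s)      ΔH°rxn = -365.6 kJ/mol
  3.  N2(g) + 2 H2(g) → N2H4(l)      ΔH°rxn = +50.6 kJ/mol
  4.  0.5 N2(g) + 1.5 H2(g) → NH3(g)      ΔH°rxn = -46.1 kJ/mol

eq. 1: not needed (NO(g) appears nowhere else).
eq. 2 × 2 (×2 to match 2 NH4NO3(s) in the target): (2)·(-365.6) = -731.2 kJ/mol
eq. 3 reversed (N2H4(l) must end up as a reactant): -50.6 kJ/mol
eq. 4 reversed and × 3 (reverse to put NH3(g) on the reactant side; scale by 3 for the 3 NH3(g)): (-3)·(-46.1) = +138.3 kJ/mol
ΔH°rxn = (2)·(-365.6) + (-1)·(+50.6) + (-3)·(-46.1) = -643.5 kJ/mol

ΔH°rxn = -643.5 kJ/mol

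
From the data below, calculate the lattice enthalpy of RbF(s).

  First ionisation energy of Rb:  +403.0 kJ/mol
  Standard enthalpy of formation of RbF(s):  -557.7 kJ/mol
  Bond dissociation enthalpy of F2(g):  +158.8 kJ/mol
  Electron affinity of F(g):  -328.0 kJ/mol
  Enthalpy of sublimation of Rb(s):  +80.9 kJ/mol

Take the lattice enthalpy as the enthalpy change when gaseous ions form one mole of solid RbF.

U = -793.0 kJ/mol

ΔHf° = 1·ΔHsub + 1·(ΣIE) + 1/2·D(F2) + 1·EA + U
-557.7 = 1·(+80.9) + 1·(+403.0) + 1/2·(+158.8) + 1·(-328.0) + U
U = -557.7 − (+235.3) = -793.0 kJ/mol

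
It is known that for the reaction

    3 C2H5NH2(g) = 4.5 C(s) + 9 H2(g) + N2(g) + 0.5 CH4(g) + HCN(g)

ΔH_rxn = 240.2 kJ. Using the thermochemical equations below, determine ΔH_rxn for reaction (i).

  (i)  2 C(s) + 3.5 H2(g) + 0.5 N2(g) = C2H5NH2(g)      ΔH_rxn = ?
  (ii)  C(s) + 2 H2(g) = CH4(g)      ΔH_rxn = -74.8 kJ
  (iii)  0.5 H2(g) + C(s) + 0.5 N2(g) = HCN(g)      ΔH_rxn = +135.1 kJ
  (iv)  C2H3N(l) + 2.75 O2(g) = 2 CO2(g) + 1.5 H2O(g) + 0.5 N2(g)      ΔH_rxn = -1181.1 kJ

(i) reversed and × 3 (C2H5NH2(g) must end up as a reactant; scale by 3 for the 3 C2H5NH2(g)): contributes −3·x
(ii) × 1/2 (scale by 1/2 for the 1/2 CH4(g)): (1/2)·(-74.8) = -37.4 kJ
(iii) as written (HCN(g) already on the product side): +135.1 kJ
(iv): not needed (O2(g) appears nowhere else).
+240.2 = (-37.4) + (+135.1) − 3·x
x = (+240.2 − (+97.7)) / (-3) = -47.5 kJ

ΔH_rxn = -47.5 kJ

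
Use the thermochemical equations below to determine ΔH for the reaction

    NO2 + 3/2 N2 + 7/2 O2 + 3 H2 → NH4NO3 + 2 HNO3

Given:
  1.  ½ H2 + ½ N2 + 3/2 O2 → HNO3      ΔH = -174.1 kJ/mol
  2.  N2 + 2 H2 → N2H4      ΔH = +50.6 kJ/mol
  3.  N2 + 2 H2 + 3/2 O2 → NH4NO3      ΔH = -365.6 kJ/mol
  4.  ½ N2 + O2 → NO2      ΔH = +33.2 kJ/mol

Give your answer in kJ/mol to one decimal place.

ΔH = -747.0 kJ/mol

eq. 1 × 2: (2)·(-174.1) = -348.2 kJ/mol
eq. 2: not needed.
eq. 3 as written: -365.6 kJ/mol
eq. 4 reversed: -33.2 kJ/mol
ΔH = (-348.2) + (-365.6) + (-33.2) = -747.0 kJ/mol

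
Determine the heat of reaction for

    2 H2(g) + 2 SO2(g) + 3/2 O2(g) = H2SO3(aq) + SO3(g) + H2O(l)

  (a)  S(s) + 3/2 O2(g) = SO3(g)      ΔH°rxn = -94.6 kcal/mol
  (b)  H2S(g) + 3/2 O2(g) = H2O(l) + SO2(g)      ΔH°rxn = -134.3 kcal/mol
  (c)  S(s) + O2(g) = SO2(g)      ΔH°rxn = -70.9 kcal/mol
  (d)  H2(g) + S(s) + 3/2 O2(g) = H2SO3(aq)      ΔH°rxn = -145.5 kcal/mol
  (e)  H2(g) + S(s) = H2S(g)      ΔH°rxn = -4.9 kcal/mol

(a) as written (SO3(g) already on the product side): -94.6 kcal/mol
(b) as written (H2O(l) already on the product side): -134.3 kcal/mol
(c) reversed and × 3: (-3)·(-70.9) = +212.7 kcal/mol
(d) as written (H2SO3(aq) already on the product side): -145.5 kcal/mol
(e) as written: -4.9 kcal/mol
By Hess's law, ΔH°rxn = (-94.6) + (-134.3) + (+212.7) + (-145.5) + (-4.9) = -166.6 kcal/mol

ΔH°rxn = -166.6 kcal/mol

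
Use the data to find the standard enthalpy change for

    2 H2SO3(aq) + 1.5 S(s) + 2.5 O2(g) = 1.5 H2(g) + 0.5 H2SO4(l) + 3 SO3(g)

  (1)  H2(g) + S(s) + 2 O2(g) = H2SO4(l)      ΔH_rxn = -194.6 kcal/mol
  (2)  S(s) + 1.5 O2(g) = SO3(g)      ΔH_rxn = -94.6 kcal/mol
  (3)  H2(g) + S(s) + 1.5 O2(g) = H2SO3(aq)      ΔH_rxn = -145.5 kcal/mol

ΔH_rxn = -90.1 kcal/mol

(1) × 1/2: (1/2)·(-194.6) = -97.3 kcal/mol
(2) × 3: (3)·(-94.6) = -283.8 kcal/mol
(3) reversed and × 2: (-2)·(-145.5) = +291.0 kcal/mol
ΔH_rxn = (-97.3) + (-283.8) + (+291.0) = -90.1 kcal/mol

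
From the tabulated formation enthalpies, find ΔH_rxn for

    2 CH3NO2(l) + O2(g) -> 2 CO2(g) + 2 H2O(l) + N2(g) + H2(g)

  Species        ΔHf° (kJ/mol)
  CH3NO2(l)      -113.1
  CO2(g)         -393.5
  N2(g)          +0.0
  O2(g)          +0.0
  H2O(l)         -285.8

ΔH°rxn = Σ nΔHf°(products) − Σ nΔHf°(reactants).
Products: 2·(-393.5) + 2·(-285.8) + 1·(+0.0) + 1·(+0.0) = -1358.6
Reactants: 2·(-113.1) + 1·(+0.0) = -226.2
ΔH_rxn = (-1358.6) − (-226.2) = -1132.4 kJ/mol

ΔH_rxn = -1132.4 kJ/mol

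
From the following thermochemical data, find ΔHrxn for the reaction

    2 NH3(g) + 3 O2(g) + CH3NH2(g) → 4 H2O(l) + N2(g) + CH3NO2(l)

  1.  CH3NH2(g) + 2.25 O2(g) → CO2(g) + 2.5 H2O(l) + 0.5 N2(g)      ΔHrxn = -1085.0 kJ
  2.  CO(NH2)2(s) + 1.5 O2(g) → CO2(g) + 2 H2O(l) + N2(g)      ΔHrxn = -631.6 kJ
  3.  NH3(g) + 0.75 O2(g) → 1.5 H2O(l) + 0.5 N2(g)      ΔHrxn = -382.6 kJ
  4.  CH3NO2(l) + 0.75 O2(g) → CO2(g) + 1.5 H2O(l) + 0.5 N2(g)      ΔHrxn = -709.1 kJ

eq. 1 as written: -1085.0 kJ
eq. 2: not needed.
eq. 3 × 2: (2)·(-382.6) = -765.2 kJ
eq. 4 reversed: +709.1 kJ
ΔHrxn = (1)·(-1085.0) + (2)·(-382.6) + (-1)·(-709.1) = -1141.1 kJ

ΔHrxn = -1141.1 kJ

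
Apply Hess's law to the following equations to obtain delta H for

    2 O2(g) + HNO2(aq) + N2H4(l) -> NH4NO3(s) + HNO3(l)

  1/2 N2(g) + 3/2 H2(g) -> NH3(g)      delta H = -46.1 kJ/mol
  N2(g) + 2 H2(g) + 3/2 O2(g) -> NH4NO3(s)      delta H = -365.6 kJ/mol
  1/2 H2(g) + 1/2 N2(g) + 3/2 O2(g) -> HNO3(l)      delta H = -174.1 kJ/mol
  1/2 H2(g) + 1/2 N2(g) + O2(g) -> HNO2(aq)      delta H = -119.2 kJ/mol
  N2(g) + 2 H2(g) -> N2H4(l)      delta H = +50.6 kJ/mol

delta H = -471.1 kJ/mol

equation 1: not needed.
equation 2 as written: -365.6 kJ/mol
equation 3 as written: -174.1 kJ/mol
equation 4 reversed: +119.2 kJ/mol
equation 5 reversed: -50.6 kJ/mol
delta H = (1)·(-365.6) + (1)·(-174.1) + (-1)·(-119.2) + (-1)·(+50.6) = -471.1 kJ/mol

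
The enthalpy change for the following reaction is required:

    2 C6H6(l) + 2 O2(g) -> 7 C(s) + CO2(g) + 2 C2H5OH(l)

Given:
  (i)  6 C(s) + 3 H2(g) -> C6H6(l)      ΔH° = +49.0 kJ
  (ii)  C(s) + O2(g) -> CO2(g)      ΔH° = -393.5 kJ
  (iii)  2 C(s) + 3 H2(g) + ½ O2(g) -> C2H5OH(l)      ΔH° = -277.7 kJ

ΔH° = -1046.9 kJ

(i) reversed and × 2 (C6H6(l) must end up as a reactant; scale by 2 for the 2 C6H6(l)): (-2)·(+49.0) = -98.0 kJ
(ii) as written (CO2(g) already on the product side): -393.5 kJ
(iii) × 2 (×2 to match 2 C2H5OH(l) in the target): (2)·(-277.7) = -555.4 kJ
By Hess's law, ΔH° = (-98.0) + (-393.5) + (-555.4) = -1046.9 kJ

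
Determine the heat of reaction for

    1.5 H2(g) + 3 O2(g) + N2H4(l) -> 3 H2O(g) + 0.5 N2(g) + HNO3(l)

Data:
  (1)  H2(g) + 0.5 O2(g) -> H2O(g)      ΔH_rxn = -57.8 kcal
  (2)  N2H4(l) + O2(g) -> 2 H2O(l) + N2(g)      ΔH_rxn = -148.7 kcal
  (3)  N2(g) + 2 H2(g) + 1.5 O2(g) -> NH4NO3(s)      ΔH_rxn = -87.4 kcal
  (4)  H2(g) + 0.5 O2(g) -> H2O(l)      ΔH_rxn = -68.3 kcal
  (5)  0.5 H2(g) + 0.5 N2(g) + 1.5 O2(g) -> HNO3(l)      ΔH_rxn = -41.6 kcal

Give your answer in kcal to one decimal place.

ΔH_rxn = -227.1 kcal

(1) × 3 (×3 to match 3 H2O(g) in the target): (3)·(-57.8) = -173.4 kcal
(2) as written (N2H4(l) already on the reactant side): -148.7 kcal
(3): not needed (NH4NO3(s) appears nowhere else).
(4) reversed and × 2: (-2)·(-68.3) = +136.6 kcal
(5) as written (HNO3(l) already on the product side): -41.6 kcal
Since enthalpy is a state function, ΔH_rxn = (-173.4) + (-148.7) + (+136.6) + (-41.6) = -227.1 kcal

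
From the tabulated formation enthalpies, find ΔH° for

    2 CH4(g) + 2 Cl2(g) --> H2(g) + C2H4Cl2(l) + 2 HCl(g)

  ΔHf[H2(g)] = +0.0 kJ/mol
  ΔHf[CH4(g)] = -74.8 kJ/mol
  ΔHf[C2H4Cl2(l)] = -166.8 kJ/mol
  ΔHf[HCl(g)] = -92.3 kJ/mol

Products: 1·(+0.0) + 1·(-166.8) + 2·(-92.3) = -351.4
Reactants: 2·(-74.8) + 2·(+0.0) = -149.6
ΔH° = (-351.4) − (-149.6) = -201.8 kJ/mol

ΔH° = -201.8 kJ/mol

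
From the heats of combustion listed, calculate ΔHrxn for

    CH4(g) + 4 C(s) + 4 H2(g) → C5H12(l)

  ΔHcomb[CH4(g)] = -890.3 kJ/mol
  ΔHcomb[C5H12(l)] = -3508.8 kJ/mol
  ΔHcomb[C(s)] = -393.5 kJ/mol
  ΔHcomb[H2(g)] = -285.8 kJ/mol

ΔHrxn = -98.7 kJ/mol

Using ΔH = Σ nΔHc°(reactants) − Σ nΔHc°(products):
= [1·(-890.3) + 4·(-393.5) + 4·(-285.8)] − [1·(-3508.8)]
= -98.7 kJ/mol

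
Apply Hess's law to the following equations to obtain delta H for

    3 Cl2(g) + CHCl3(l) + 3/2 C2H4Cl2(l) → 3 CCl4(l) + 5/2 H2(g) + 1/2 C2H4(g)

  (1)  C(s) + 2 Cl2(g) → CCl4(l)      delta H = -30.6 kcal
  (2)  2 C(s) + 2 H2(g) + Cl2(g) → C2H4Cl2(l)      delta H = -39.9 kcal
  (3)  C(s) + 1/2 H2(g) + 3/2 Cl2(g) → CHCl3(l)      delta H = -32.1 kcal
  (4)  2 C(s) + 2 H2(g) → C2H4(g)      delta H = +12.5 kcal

delta H = 6.4 kcal

(1) × 3: (3)·(-30.6) = -91.8 kcal
(2) reversed and × 3/2: (-3/2)·(-39.9) = +59.85 kcal
(3) reversed: +32.1 kcal
(4) × 1/2: (1/2)·(+12.5) = +6.25 kcal
delta H = (-91.8) + (+59.85) + (+32.1) + (+6.25) = 6.4 kcal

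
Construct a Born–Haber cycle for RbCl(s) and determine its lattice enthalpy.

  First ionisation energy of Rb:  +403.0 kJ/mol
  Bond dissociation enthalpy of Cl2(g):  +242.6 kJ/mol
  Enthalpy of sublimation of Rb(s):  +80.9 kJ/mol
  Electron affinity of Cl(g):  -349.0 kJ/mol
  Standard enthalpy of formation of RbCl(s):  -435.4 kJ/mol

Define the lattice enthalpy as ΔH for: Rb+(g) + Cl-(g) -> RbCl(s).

U = -691.6 kJ/mol

ΔHf° = 1·ΔHsub + 1·(ΣIE) + 1/2·D(Cl2) + 1·EA + U
-435.4 = 1·(+80.9) + 1·(+403.0) + 1/2·(+242.6) + 1·(-349.0) + U
U = -435.4 − (+256.2) = -691.6 kJ/mol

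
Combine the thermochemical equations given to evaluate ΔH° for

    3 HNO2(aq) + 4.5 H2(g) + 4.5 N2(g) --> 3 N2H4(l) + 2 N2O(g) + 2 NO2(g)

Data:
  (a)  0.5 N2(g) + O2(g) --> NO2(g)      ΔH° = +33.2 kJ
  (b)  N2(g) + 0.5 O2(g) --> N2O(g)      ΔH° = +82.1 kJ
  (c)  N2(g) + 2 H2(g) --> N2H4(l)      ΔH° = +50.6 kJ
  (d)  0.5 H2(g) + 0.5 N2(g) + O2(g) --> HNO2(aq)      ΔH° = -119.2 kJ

ΔH° = 740.0 kJ

(a) × 2: (2)·(+33.2) = +66.4 kJ
(b) × 2: (2)·(+82.1) = +164.2 kJ
(c) × 3: (3)·(+50.6) = +151.8 kJ
(d) reversed and × 3: (-3)·(-119.2) = +357.6 kJ
Combining the equations, ΔH° = (+66.4) + (+164.2) + (+151.8) + (+357.6) = 740.0 kJ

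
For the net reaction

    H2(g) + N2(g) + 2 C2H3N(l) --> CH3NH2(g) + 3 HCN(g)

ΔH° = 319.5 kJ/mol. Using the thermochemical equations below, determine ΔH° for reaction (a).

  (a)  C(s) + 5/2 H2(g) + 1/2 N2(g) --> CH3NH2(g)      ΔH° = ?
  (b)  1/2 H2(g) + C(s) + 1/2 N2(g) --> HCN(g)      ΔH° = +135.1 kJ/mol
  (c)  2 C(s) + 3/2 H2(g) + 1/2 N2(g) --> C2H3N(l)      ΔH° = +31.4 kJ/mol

(a) as written: contributes x
(b) × 3: (3)·(+135.1) = +405.3 kJ/mol
(c) reversed and × 2: (-2)·(+31.4) = -62.8 kJ/mol
+319.5 = (+405.3) + (-62.8) + x
x = (+319.5 − (+342.5)) / (1) = -23.0 kJ/mol

ΔH° = -23.0 kJ/mol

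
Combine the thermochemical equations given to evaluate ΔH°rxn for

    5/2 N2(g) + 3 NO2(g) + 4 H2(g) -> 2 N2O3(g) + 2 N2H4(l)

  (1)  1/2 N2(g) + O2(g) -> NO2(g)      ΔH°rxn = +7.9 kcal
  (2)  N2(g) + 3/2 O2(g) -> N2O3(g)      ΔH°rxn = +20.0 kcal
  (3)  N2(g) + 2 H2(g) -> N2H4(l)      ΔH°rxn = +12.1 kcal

(1) reversed and × 3: (-3)·(+7.9) = -23.7 kcal
(2) × 2: (2)·(+20.0) = +40.0 kcal
(3) × 2: (2)·(+12.1) = +24.2 kcal
Summing the manipulated equations, ΔH°rxn = (-3)·(+7.9) + (2)·(+20.0) + (2)·(+12.1) = 40.5 kcal

ΔH°rxn = 40.5 kcal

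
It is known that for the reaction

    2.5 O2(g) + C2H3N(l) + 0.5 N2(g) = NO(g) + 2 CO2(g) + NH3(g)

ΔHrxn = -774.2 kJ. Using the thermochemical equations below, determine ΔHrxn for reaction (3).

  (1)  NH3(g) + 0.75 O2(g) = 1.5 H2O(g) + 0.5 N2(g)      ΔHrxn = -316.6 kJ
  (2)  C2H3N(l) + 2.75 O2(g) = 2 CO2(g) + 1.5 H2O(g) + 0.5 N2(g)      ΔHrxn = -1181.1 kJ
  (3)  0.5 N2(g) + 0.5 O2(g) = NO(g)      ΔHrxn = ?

(1) reversed: +316.6 kJ
(2) as written: -1181.1 kJ
(3) as written: contributes x
-774.2 = (+316.6) + (-1181.1) + x
x = (-774.2 − (-864.5)) / (1) = 90.3 kJ

ΔHrxn = 90.3 kJ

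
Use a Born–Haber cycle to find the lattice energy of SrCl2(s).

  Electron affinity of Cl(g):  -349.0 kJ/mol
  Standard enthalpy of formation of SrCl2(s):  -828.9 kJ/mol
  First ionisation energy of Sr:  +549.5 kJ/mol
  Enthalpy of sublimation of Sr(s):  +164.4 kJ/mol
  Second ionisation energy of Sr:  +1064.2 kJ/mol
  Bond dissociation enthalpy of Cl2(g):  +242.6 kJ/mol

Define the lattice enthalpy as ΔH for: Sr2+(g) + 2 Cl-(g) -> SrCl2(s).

U = -2151.6 kJ/mol

ΔHf° = 1·ΔHsub + 1·(ΣIE) + 1·D(Cl2) + 2·EA + U
-828.9 = 1·(+164.4) + 1·(+1613.7) + 1·(+242.6) + 2·(-349.0) + U
U = -828.9 − (+1322.7) = -2151.6 kJ/mol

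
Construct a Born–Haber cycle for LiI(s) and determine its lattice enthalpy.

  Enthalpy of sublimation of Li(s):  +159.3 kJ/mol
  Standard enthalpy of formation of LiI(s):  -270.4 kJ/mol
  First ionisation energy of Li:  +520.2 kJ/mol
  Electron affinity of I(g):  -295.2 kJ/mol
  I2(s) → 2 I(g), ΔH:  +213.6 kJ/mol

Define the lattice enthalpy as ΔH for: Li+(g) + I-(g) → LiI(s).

ΔHf° = 1·ΔHsub + 1·(ΣIE) + 1/2·D(I2) + 1·EA + U
-270.4 = 1·(+159.3) + 1·(+520.2) + 1/2·(+213.6) + 1·(-295.2) + U
U = -270.4 − (+491.1) = -761.5 kJ/mol

U = -761.5 kJ/mol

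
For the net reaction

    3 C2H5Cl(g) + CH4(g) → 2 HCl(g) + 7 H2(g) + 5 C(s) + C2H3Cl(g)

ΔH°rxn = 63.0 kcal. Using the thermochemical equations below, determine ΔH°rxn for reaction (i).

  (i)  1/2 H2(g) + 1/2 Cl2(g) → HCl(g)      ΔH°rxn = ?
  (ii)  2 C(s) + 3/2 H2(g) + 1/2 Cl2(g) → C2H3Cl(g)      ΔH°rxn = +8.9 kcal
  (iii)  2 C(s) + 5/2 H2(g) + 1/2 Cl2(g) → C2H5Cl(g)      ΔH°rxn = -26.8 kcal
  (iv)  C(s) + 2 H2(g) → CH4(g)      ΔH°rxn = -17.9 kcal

ΔH°rxn = -22.1 kcal

(i) × 2 (scale by 2 for the 2 HCl(g)): contributes 2·x
(ii) as written (C2H3Cl(g) already on the product side): +8.9 kcal
(iii) reversed and × 3 (C2H5Cl(g) must end up as a reactant; scale by 3 for the 3 C2H5Cl(g)): (-3)·(-26.8) = +80.4 kcal
(iv) reversed (reverse to put CH4(g) on the reactant side): +17.9 kcal
+63.0 = (+8.9) + (+80.4) + (+17.9) + 2·x
x = (+63.0 − (+107.2)) / (2) = -22.1 kcal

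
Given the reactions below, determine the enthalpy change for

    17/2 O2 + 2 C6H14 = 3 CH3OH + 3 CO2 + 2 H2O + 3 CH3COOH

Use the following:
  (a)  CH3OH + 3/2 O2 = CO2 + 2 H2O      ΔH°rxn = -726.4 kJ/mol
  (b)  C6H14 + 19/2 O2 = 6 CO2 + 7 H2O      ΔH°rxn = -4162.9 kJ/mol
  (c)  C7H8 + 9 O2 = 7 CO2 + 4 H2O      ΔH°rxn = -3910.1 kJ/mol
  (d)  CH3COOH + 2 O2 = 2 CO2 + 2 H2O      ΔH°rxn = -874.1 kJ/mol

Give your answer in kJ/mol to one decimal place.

ΔH°rxn = -3524.3 kJ/mol

(a) reversed and × 3 (CH3OH must end up as a product; ×3 to match 3 CH3OH in the target): (-3)·(-726.4) = +2179.2 kJ/mol
(b) × 2 (×2 to match 2 C6H14 in the target): (2)·(-4162.9) = -8325.8 kJ/mol
(c): not needed (C7H8 appears nowhere else).
(d) reversed and × 3 (CH3COOH must end up as a product; ×3 to match 3 CH3COOH in the target): (-3)·(-874.1) = +2622.3 kJ/mol
Combining the equations, ΔH°rxn = (-3)·(-726.4) + (2)·(-4162.9) + (-3)·(-874.1) = -3524.3 kJ/mol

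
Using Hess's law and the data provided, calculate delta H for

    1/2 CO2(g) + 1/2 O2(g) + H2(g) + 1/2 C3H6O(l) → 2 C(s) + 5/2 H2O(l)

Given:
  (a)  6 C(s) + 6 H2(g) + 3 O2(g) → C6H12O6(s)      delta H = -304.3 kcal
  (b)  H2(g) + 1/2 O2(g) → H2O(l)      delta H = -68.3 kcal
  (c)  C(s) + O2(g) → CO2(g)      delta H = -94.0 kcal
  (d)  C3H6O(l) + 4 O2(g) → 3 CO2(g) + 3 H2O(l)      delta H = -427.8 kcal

(a): not needed.
(b) as written: -68.3 kcal
(c) reversed and × 2: (-2)·(-94.0) = +188.0 kcal
(d) × 1/2: (1/2)·(-427.8) = -213.9 kcal
delta H = (-68.3) + (+188.0) + (-213.9) = -94.2 kcal

delta H = -94.2 kcal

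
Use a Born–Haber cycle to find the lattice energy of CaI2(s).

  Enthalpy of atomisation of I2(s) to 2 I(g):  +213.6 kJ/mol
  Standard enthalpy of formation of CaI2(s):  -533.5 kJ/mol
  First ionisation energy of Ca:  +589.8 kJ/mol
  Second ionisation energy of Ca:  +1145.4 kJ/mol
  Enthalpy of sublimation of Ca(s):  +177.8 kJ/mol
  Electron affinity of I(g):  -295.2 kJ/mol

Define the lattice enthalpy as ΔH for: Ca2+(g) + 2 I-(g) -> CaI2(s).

ΔHf° = 1·ΔHsub + 1·(ΣIE) + 1·D(I2) + 2·EA + U
-533.5 = 1·(+177.8) + 1·(+1735.2) + 1·(+213.6) + 2·(-295.2) + U
U = -533.5 − (+1536.2) = -2069.7 kJ/mol

U = -2069.7 kJ/mol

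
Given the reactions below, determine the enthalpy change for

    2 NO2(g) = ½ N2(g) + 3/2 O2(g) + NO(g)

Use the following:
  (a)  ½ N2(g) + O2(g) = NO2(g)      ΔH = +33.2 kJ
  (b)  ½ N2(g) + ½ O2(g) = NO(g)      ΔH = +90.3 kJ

(a) reversed and × 2: (-2)·(+33.2) = -66.4 kJ
(b) as written: +90.3 kJ
ΔH = (-66.4) + (+90.3) = 23.9 kJ

ΔH = 23.9 kJ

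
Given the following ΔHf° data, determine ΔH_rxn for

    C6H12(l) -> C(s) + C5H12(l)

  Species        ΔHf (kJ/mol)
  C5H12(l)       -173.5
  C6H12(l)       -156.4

ΔH_rxn = -17.1 kJ/mol

ΔH°rxn = Σ nΔHf°(products) − Σ nΔHf°(reactants).
Products: 1·(+0.0) + 1·(-173.5) = -173.5
Reactants: 1·(-156.4) = -156.4
ΔH_rxn = (-173.5) − (-156.4) = -17.1 kJ/mol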